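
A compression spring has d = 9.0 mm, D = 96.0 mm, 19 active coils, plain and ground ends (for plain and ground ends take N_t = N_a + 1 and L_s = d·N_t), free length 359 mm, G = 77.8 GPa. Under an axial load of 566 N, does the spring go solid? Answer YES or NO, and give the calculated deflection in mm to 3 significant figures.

NO, δ = 149 mm

k = Gd⁴/(8D³N_a) = (77.8×10³)(9.0⁴)/(8·96.0³·19) = 3.7957 N/mm
N_t = 20; L_s = 9.0·20 = 180 mm; δ_solid = L₀ − L_s = 359 − 180 = 179 mm
δ = F/k = 566/3.7957 = 149.12 mm
δ < δ_solid → spring does not go solid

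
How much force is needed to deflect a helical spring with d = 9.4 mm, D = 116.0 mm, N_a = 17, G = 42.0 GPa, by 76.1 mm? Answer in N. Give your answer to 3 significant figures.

k = Gd⁴/(8D³N_a) = (42.0×10³)(9.4⁴)/(8·116.0³·17) = 1.5447 N/mm
F = k·δ = 1.5447 × 76.1 = 117.55 N

118 N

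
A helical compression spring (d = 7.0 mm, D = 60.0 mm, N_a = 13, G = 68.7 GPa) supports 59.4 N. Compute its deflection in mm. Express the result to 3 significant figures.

8.09 mm

k = Gd⁴/(8D³N_a) = (68.7×10³)(7.0⁴)/(8·60.0³·13) = 7.3428 N/mm
δ = F/k = 59.4 / 7.3428 = 8.0896 mm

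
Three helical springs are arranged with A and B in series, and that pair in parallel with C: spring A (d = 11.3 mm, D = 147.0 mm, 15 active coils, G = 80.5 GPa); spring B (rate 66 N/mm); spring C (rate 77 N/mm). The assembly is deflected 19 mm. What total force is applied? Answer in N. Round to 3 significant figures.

1530 N

k_A = Gd⁴/(8D³N_a) = (80.5×10³)(11.3⁴)/(8·147.0³·15) = 3.4433 N/mm
Springs A,B series: k_AB = 1/(1/3.4433+1/66) = 3.2726 N/mm; parallel with C: k_eq = 3.2726+77 = 80.273 N/mm
F = k_eq·δ = 80.273·19 = 1525.2 N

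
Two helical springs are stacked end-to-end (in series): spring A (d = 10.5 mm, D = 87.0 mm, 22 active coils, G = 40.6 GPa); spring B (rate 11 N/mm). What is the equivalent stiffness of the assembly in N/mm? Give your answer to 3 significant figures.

3.07 N/mm

k_A = Gd⁴/(8D³N_a) = (40.6×10³)(10.5⁴)/(8·87.0³·22) = 4.2581 N/mm
Series: 1/k_eq = 1/4.2581 + 1/11 = 0.32576; k_eq = 3.0698 N/mm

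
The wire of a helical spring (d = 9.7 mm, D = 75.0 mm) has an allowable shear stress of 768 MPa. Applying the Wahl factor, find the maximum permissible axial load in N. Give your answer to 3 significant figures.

3080 N

C = D/d = 75.0/9.7 = 7.7320
K_W = (4C−1)/(4C−4) + 0.615/C = 29.928/26.928 + 0.0795 = 1.1909
τ_max = K·8FD/(πd³) → F_max = τ_allow·πd³/(8DK)
F_max = 768·π·9.7³/(8·75.0·1.1909) = 2.202e+06/714.57 = 3081.6 N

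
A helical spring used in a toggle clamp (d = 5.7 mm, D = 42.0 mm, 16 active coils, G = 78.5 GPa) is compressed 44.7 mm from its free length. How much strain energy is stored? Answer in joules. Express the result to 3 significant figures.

8.73 J

k = Gd⁴/(8D³N_a) = (78.5×10³)(5.7⁴)/(8·42.0³·16) = 8.738 N/mm
U = ½kδ² = 0.5 × 8.738 × 44.7² = 8729.6 N·mm = 8.7296 J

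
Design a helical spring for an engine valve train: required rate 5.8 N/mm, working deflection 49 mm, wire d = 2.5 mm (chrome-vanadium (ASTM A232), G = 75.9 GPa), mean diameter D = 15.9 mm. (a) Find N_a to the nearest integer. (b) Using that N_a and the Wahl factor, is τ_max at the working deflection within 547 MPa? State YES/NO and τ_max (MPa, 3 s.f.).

(a) 16 coils; (b) NO, τ_max = 905 MPa

N_a = Gd⁴/(8D³k) = (75.9×10³)(2.5⁴)/(8·15.9³·5.8) = 15.9 → N_a = 16
Actual rate k = Gd⁴/(8D³·16) = 5.7624 N/mm
Working load F = kδ = 5.7624·49 = 282.36 N
C = 15.9/2.5 = 6.3600; K_W = (4C−1)/(4C−4)+0.615/C = 1.2366
τ_max = K_W·8FD/(πd³) = 1.2366·731.67 = 904.8 MPa
τ_max > 547 MPa → exceeds allowable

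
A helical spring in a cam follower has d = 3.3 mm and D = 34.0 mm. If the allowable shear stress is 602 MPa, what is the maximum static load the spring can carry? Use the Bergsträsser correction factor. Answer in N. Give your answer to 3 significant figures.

C = D/d = 34.0/3.3 = 10.3030
K_B = (4C+2)/(4C−3) = 43.212/38.212 = 1.1308
τ_max = K·8FD/(πd³) → F_max = τ_allow·πd³/(8DK)
F_max = 602·π·3.3³/(8·34.0·1.1308) = 67965/307.59 = 220.96 N

221 N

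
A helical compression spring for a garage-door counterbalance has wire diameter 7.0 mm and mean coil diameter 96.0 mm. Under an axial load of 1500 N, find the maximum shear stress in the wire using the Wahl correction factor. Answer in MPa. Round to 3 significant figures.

1180 MPa

Spring index C = D/d = 96.0/7.0 = 13.7143
K_W = (4C−1)/(4C−4) + 0.615/C = 53.857/50.857 + 0.0448 = 1.1038
τ₀ = 8FD/(πd³) = 8·1500·96.0/(π·7.0³) = 1.152e+06/1077.6 = 1069.1 MPa
τ_max = K·τ₀ = 1.1038 × 1069.1 = 1180.1 MPa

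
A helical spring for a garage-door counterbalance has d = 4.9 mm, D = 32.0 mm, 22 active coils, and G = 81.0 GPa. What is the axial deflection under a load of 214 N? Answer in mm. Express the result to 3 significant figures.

k = Gd⁴/(8D³N_a) = (81.0×10³)(4.9⁴)/(8·32.0³·22) = 8.0967 N/mm
δ = F/k = 214 / 8.0967 = 26.431 mm

26.4 mm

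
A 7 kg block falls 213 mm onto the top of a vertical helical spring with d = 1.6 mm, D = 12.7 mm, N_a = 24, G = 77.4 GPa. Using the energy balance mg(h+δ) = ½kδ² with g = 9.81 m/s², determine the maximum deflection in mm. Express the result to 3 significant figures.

k = Gd⁴/(8D³N_a) = (77.4×10³)(1.6⁴)/(8·12.7³·24) = 1.2898 N/mm
W = mg = 7 × 9.81 = 68.67 N
½kδ² − Wδ − Wh = 0 → δ = (W + √(W² + 2kWh))/k
δ = (68.67 + √(4715.6 + 37729.9))/1.2898 = (68.67 + 206.02)/1.2898 = 212.98 mm

213 mm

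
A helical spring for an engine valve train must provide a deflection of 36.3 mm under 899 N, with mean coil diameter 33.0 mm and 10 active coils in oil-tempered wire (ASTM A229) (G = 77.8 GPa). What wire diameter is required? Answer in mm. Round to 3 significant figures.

5.50 mm

Required rate k = F/δ = 899/36.3 = 24.766 N/mm
d = (8D³N_a·k / G)^(1/4) = (8·33.0³·10·24.766 / (77.8×10³))^0.25
  = (915.18)^0.25 = 5.5002 mm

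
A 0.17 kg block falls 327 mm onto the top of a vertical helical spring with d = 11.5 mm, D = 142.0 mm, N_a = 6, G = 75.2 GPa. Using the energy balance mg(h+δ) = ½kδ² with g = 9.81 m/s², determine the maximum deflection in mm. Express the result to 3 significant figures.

k = Gd⁴/(8D³N_a) = (75.2×10³)(11.5⁴)/(8·142.0³·6) = 9.5698 N/mm
W = mg = 0.17 × 9.81 = 1.6677 N
½kδ² − Wδ − Wh = 0 → δ = (W + √(W² + 2kWh))/k
δ = (1.6677 + √(2.7812 + 10437.6))/9.5698 = (1.6677 + 102.18)/9.5698 = 10.851 mm

10.9 mm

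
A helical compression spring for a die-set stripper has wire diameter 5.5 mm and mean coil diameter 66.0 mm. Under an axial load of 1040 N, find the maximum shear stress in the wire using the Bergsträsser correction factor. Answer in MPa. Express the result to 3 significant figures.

Spring index C = D/d = 66.0/5.5 = 12.0000
K_B = (4C+2)/(4C−3) = 50.000/45.000 = 1.1111
τ₀ = 8FD/(πd³) = 8·1040·66.0/(π·5.5³) = 549120/522.68 = 1050.6 MPa
τ_max = K·τ₀ = 1.1111 × 1050.6 = 1167.3 MPa

1170 MPa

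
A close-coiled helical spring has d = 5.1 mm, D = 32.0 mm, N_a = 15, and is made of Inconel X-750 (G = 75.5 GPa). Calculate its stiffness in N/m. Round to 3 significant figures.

13000 N/m

k = Gd⁴/(8D³N_a) = (75.5×10³ × 5.1⁴) / (8 × 32.0³ × 15)
  = 5.10773e+07 / 3.93216e+06 = 12.99 N/mm = 12990 N/m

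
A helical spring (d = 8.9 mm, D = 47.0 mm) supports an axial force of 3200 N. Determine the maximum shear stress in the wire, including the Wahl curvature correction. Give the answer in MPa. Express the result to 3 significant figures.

702 MPa

Spring index C = D/d = 47.0/8.9 = 5.2809
K_W = (4C−1)/(4C−4) + 0.615/C = 20.124/17.124 + 0.1165 = 1.2917
τ₀ = 8FD/(πd³) = 8·3200·47.0/(π·8.9³) = 1.2032e+06/2214.7 = 543.27 MPa
τ_max = K·τ₀ = 1.2917 × 543.27 = 701.72 MPa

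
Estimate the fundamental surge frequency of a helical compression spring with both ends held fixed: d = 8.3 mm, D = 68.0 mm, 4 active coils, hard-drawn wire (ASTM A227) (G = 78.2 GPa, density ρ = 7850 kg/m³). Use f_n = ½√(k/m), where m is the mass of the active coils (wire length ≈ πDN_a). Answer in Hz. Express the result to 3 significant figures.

k = Gd⁴/(8D³N_a) = (78.2×10³)(8.3⁴)/(8·68.0³·4) = 36.884 N/mm = 36884 N/m
Wire length L = πDN_a = π·68.0·4 = 854.51 mm
m = ρ·(πd²/4)·L = 7850 × 54.106×10⁻⁶ m² × 0.85451 m = 0.36294 kg
f_n = ½√(k/m) = 0.5·√(36884/0.36294) = 0.5·√(1.0163e+05) = 159.39 Hz

159 Hz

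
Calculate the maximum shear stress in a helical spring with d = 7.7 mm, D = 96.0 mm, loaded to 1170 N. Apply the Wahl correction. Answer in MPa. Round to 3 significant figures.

698 MPa

Spring index C = D/d = 96.0/7.7 = 12.4675
K_W = (4C−1)/(4C−4) + 0.615/C = 48.870/45.870 + 0.0493 = 1.1147
τ₀ = 8FD/(πd³) = 8·1170·96.0/(π·7.7³) = 898560/1434.2 = 626.51 MPa
τ_max = K·τ₀ = 1.1147 × 626.51 = 698.38 MPa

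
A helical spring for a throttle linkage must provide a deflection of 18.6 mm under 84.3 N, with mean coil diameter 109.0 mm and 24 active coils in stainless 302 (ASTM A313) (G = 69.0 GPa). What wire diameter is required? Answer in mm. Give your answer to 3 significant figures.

11.3 mm

Required rate k = F/δ = 84.3/18.6 = 4.5323 N/mm
d = (8D³N_a·k / G)^(1/4) = (8·109.0³·24·4.5323 / (69.0×10³))^0.25
  = (16332)^0.25 = 11.3048 mm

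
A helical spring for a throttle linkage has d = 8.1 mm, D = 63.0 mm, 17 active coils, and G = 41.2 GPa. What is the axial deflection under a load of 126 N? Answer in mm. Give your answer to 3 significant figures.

24.2 mm

k = Gd⁴/(8D³N_a) = (41.2×10³)(8.1⁴)/(8·63.0³·17) = 5.2153 N/mm
δ = F/k = 126 / 5.2153 = 24.16 mm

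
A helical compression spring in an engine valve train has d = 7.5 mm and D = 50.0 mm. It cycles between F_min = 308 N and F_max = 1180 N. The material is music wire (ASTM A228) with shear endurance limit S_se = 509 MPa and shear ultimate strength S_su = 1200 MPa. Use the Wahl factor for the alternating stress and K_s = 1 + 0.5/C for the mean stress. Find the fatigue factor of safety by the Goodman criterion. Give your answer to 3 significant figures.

1.93

C = D/d = 50.0/7.5 = 6.6667; K_W = (4C−1)/(4C−4)+0.615/C = 1.2246; K_s = 1+0.5/C = 1.0750
F_a = (F_max−F_min)/2 = 436 N; F_m = (F_max+F_min)/2 = 744 N
τ_a = K_W·8F_aD/(πd³) = 1.2246 × 131.59 = 161.14 MPa
τ_m = K_s·8F_mD/(πd³) = 1.0750 × 224.54 = 241.38 MPa
Goodman: 1/n_f = τ_a/S_se + τ_m/S_su = 161.14/509 + 241.38/1200 = 0.31658 + 0.20115 = 0.51774
n_f = 1/0.51774 = 1.931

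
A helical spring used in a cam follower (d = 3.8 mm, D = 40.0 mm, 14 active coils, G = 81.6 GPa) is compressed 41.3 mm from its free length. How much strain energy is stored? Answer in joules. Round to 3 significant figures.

2.02 J

k = Gd⁴/(8D³N_a) = (81.6×10³)(3.8⁴)/(8·40.0³·14) = 2.3737 N/mm
U = ½kδ² = 0.5 × 2.3737 × 41.3² = 2024.4 N·mm = 2.0244 J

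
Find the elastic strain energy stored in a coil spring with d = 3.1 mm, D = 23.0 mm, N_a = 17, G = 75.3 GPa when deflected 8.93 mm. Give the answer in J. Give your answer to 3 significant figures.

k = Gd⁴/(8D³N_a) = (75.3×10³)(3.1⁴)/(8·23.0³·17) = 4.2026 N/mm
U = ½kδ² = 0.5 × 4.2026 × 8.93² = 167.57 N·mm = 0.16757 J

0.168 J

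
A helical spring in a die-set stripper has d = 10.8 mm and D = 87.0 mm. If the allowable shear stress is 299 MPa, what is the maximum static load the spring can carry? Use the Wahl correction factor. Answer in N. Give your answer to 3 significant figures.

C = D/d = 87.0/10.8 = 8.0556
K_W = (4C−1)/(4C−4) + 0.615/C = 31.222/28.222 + 0.0763 = 1.1826
τ_max = K·8FD/(πd³) → F_max = τ_allow·πd³/(8DK)
F_max = 299·π·10.8³/(8·87.0·1.1826) = 1.1833e+06/823.12 = 1437.6 N

1440 N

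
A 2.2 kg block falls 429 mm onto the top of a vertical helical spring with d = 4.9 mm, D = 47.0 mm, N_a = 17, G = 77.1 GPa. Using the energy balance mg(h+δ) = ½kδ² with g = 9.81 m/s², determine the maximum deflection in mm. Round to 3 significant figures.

k = Gd⁴/(8D³N_a) = (77.1×10³)(4.9⁴)/(8·47.0³·17) = 3.1478 N/mm
W = mg = 2.2 × 9.81 = 21.582 N
½kδ² − Wδ − Wh = 0 → δ = (W + √(W² + 2kWh))/k
δ = (21.582 + √(465.78 + 58288.8))/3.1478 = (21.582 + 242.39)/3.1478 = 83.86 mm

83.9 mm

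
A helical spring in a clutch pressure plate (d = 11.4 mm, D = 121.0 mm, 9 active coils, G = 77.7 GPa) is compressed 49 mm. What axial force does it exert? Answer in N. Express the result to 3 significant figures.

k = Gd⁴/(8D³N_a) = (77.7×10³)(11.4⁴)/(8·121.0³·9) = 10.288 N/mm
F = k·δ = 10.288 × 49 = 504.14 N

504 N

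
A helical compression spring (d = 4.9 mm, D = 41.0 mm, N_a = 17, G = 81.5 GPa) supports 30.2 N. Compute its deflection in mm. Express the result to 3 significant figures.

k = Gd⁴/(8D³N_a) = (81.5×10³)(4.9⁴)/(8·41.0³·17) = 5.0125 N/mm
δ = F/k = 30.2 / 5.0125 = 6.025 mm

6.02 mm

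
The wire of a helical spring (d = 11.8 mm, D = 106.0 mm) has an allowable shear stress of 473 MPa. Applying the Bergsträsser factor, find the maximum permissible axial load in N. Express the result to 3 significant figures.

2500 N

C = D/d = 106.0/11.8 = 8.9831
K_B = (4C+2)/(4C−3) = 37.932/32.932 = 1.1518
τ_max = K·8FD/(πd³) → F_max = τ_allow·πd³/(8DK)
F_max = 473·π·11.8³/(8·106.0·1.1518) = 2.4415e+06/976.75 = 2499.6 N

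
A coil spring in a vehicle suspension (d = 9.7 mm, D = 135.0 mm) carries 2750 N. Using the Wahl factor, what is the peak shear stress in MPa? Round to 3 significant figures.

1140 MPa

Spring index C = D/d = 135.0/9.7 = 13.9175
K_W = (4C−1)/(4C−4) + 0.615/C = 54.670/51.670 + 0.0442 = 1.1022
τ₀ = 8FD/(πd³) = 8·2750·135.0/(π·9.7³) = 2.97e+06/2867.2 = 1035.8 MPa
τ_max = K·τ₀ = 1.1022 × 1035.8 = 1141.8 MPa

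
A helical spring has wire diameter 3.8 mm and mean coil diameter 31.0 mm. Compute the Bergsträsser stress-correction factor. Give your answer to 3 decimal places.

C = D/d = 31.0/3.8 = 8.1579
K_B = (4C+2)/(4C−3) = 34.632/29.632 = 1.1687

1.169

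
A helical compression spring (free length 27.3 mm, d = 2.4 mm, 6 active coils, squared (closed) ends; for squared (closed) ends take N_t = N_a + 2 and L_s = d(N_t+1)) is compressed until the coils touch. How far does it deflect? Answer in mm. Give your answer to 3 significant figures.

5.70 mm

N_t = 8; L_s = 2.4·9 = 21.6 mm
δ_solid = L₀ − L_s = 27.3 − 21.6 = 5.7 mm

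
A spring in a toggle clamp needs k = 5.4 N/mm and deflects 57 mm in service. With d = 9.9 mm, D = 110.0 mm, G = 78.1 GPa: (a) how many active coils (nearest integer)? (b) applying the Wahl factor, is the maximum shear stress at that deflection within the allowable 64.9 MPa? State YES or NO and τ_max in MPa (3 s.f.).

N_a = Gd⁴/(8D³k) = (78.1×10³)(9.9⁴)/(8·110.0³·5.4) = 13.05 → N_a = 13
Actual rate k = Gd⁴/(8D³·13) = 5.4198 N/mm
Working load F = kδ = 5.4198·57 = 308.93 N
C = 110.0/9.9 = 11.1111; K_W = (4C−1)/(4C−4)+0.615/C = 1.1295
τ_max = K_W·8FD/(πd³) = 1.1295·89.183 = 100.73 MPa
τ_max > 64.9 MPa → exceeds allowable

(a) 13 coils; (b) NO, τ_max = 101 MPa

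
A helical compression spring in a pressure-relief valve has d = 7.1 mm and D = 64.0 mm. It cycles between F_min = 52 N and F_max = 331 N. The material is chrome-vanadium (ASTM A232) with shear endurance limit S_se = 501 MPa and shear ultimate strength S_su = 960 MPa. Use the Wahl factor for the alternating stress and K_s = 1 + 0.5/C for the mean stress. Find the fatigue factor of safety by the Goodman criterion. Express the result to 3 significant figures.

C = D/d = 64.0/7.1 = 9.0141; K_W = (4C−1)/(4C−4)+0.615/C = 1.1618; K_s = 1+0.5/C = 1.0555
F_a = (F_max−F_min)/2 = 139.5 N; F_m = (F_max+F_min)/2 = 191.5 N
τ_a = K_W·8F_aD/(πd³) = 1.1618 × 63.521 = 73.8 MPa
τ_m = K_s·8F_mD/(πd³) = 1.0555 × 87.199 = 92.036 MPa
Goodman: 1/n_f = τ_a/S_se + τ_m/S_su = 73.8/501 + 92.036/960 = 0.14730 + 0.09587 = 0.24318
n_f = 1/0.24318 = 4.112

4.11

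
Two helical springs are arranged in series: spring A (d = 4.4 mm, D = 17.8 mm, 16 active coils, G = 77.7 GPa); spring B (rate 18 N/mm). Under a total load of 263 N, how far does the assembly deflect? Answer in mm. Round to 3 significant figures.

k_A = Gd⁴/(8D³N_a) = (77.7×10³)(4.4⁴)/(8·17.8³·16) = 40.342 N/mm
Series: 1/k_eq = 1/40.342 + 1/18 = 0.080343; k_eq = 12.447 N/mm
δ = F/k_eq = 263/12.447 = 21.13 mm

21.1 mm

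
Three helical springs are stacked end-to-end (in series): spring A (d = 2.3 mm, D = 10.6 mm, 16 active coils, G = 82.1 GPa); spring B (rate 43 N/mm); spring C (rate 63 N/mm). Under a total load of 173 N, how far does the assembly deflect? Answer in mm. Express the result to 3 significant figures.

k_A = Gd⁴/(8D³N_a) = (82.1×10³)(2.3⁴)/(8·10.6³·16) = 15.07 N/mm
Series: 1/k_eq = 1/15.07 + 1/43 + 1/63 = 0.10548; k_eq = 9.4801 N/mm
δ = F/k_eq = 173/9.4801 = 18.249 mm

18.2 mm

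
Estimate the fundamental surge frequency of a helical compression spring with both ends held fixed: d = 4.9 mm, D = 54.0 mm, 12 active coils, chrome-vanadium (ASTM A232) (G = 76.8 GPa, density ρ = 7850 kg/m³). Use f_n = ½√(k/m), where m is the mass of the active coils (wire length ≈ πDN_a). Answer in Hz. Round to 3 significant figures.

k = Gd⁴/(8D³N_a) = (76.8×10³)(4.9⁴)/(8·54.0³·12) = 2.9288 N/mm = 2928.8 N/m
Wire length L = πDN_a = π·54.0·12 = 2035.8 mm
m = ρ·(πd²/4)·L = 7850 × 18.857×10⁻⁶ m² × 2.0358 m = 0.30135 kg
f_n = ½√(k/m) = 0.5·√(2928.8/0.30135) = 0.5·√(9718.9) = 49.292 Hz

49.3 Hz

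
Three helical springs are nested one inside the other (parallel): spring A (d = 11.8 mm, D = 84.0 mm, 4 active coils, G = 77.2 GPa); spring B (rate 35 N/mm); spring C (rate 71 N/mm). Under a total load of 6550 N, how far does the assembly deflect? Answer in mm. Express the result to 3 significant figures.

35.4 mm

k_A = Gd⁴/(8D³N_a) = (77.2×10³)(11.8⁴)/(8·84.0³·4) = 78.915 N/mm
Parallel: k_eq = 78.915 + 35 + 71 = 184.91 N/mm
δ = F/k_eq = 6550/184.91 = 35.422 mm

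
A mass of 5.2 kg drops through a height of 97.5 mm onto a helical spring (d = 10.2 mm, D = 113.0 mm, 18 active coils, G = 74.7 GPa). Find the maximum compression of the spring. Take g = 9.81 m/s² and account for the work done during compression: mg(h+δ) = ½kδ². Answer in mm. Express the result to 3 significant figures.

k = Gd⁴/(8D³N_a) = (74.7×10³)(10.2⁴)/(8·113.0³·18) = 3.8916 N/mm
W = mg = 5.2 × 9.81 = 51.012 N
½kδ² − Wδ − Wh = 0 → δ = (W + √(W² + 2kWh))/k
δ = (51.012 + √(2602.2 + 38710.6))/3.8916 = (51.012 + 203.26)/3.8916 = 65.338 mm

65.3 mm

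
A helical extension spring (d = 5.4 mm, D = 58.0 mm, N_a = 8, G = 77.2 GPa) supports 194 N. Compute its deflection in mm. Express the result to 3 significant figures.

36.9 mm

k = Gd⁴/(8D³N_a) = (77.2×10³)(5.4⁴)/(8·58.0³·8) = 5.2569 N/mm
δ = F/k = 194 / 5.2569 = 36.904 mm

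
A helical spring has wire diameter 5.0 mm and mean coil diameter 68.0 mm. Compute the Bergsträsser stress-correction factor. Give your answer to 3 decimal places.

1.097

C = D/d = 68.0/5.0 = 13.6000
K_B = (4C+2)/(4C−3) = 56.400/51.400 = 1.0973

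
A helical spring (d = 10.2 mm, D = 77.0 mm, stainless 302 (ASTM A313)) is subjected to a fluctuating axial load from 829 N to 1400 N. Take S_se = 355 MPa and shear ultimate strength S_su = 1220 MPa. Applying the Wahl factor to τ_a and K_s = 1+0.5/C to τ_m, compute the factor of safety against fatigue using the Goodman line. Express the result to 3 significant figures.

C = D/d = 77.0/10.2 = 7.5490; K_W = (4C−1)/(4C−4)+0.615/C = 1.1960; K_s = 1+0.5/C = 1.0662
F_a = (F_max−F_min)/2 = 285.5 N; F_m = (F_max+F_min)/2 = 1114.5 N
τ_a = K_W·8F_aD/(πd³) = 1.1960 × 52.752 = 63.09 MPa
τ_m = K_s·8F_mD/(πd³) = 1.0662 × 205.93 = 219.56 MPa
Goodman: 1/n_f = τ_a/S_se + τ_m/S_su = 63.09/355 + 219.56/1220 = 0.17772 + 0.17997 = 0.35769
n_f = 1/0.35769 = 2.796

2.80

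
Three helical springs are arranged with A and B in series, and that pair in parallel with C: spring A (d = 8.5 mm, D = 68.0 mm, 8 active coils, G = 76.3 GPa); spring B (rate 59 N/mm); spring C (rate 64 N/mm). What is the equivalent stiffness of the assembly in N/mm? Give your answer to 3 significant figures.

k_A = Gd⁴/(8D³N_a) = (76.3×10³)(8.5⁴)/(8·68.0³·8) = 19.792 N/mm
Springs A,B series: k_AB = 1/(1/19.792+1/59) = 14.82 N/mm; parallel with C: k_eq = 14.82+64 = 78.82 N/mm

78.8 N/mm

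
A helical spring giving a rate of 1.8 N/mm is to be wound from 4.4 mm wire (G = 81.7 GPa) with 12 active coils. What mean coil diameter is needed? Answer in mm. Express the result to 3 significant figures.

D = (Gd⁴/(8N_a·k))^(1/3) = (81.7×10³·4.4⁴/(8·12·1.8))^(1/3)
  = (177210)^(1/3) = 56.1690 mm

56.2 mm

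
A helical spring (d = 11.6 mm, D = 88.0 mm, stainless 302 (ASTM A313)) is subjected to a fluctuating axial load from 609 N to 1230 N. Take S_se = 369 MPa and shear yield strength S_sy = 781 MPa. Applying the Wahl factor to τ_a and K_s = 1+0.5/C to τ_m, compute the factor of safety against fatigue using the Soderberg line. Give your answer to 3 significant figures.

C = D/d = 88.0/11.6 = 7.5862; K_W = (4C−1)/(4C−4)+0.615/C = 1.1949; K_s = 1+0.5/C = 1.0659
F_a = (F_max−F_min)/2 = 310.5 N; F_m = (F_max+F_min)/2 = 919.5 N
τ_a = K_W·8F_aD/(πd³) = 1.1949 × 44.577 = 53.267 MPa
τ_m = K_s·8F_mD/(πd³) = 1.0659 × 132.01 = 140.71 MPa
Soderberg: 1/n_f = τ_a/S_se + τ_m/S_sy = 53.267/369 + 140.71/781 = 0.14435 + 0.18016 = 0.32452
n_f = 1/0.32452 = 3.081

3.08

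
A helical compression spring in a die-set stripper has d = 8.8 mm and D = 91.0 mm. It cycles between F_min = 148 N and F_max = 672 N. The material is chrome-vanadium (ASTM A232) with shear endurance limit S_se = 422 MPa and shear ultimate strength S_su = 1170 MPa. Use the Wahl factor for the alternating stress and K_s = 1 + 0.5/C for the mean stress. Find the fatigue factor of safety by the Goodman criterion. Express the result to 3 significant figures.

2.74

C = D/d = 91.0/8.8 = 10.3409; K_W = (4C−1)/(4C−4)+0.615/C = 1.1398; K_s = 1+0.5/C = 1.0484
F_a = (F_max−F_min)/2 = 262 N; F_m = (F_max+F_min)/2 = 410 N
τ_a = K_W·8F_aD/(πd³) = 1.1398 × 89.091 = 101.54 MPa
τ_m = K_s·8F_mD/(πd³) = 1.0484 × 139.42 = 146.16 MPa
Goodman: 1/n_f = τ_a/S_se + τ_m/S_su = 101.54/422 + 146.16/1170 = 0.24062 + 0.12492 = 0.36555
n_f = 1/0.36555 = 2.736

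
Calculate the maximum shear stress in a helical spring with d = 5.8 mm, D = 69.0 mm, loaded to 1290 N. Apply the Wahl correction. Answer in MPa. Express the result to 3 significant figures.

1300 MPa

Spring index C = D/d = 69.0/5.8 = 11.8966
K_W = (4C−1)/(4C−4) + 0.615/C = 46.586/43.586 + 0.0517 = 1.1205
τ₀ = 8FD/(πd³) = 8·1290·69.0/(π·5.8³) = 712080/612.96 = 1161.7 MPa
τ_max = K·τ₀ = 1.1205 × 1161.7 = 1301.7 MPa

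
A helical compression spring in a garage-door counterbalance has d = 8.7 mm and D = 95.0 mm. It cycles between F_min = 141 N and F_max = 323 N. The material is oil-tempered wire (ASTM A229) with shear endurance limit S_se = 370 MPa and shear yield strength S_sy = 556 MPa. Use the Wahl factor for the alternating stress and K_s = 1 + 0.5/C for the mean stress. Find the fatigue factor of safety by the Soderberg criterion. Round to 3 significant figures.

C = D/d = 95.0/8.7 = 10.9195; K_W = (4C−1)/(4C−4)+0.615/C = 1.1319; K_s = 1+0.5/C = 1.0458
F_a = (F_max−F_min)/2 = 91 N; F_m = (F_max+F_min)/2 = 232 N
τ_a = K_W·8F_aD/(πd³) = 1.1319 × 33.431 = 37.841 MPa
τ_m = K_s·8F_mD/(πd³) = 1.0458 × 85.23 = 89.133 MPa
Soderberg: 1/n_f = τ_a/S_se + τ_m/S_sy = 37.841/370 + 89.133/556 = 0.10227 + 0.16031 = 0.26258
n_f = 1/0.26258 = 3.808

3.81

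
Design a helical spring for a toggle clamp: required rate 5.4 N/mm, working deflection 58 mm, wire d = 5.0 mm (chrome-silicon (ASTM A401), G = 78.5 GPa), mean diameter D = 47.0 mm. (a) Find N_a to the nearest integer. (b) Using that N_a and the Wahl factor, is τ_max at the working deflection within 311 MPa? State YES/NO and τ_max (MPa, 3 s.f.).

N_a = Gd⁴/(8D³k) = (78.5×10³)(5.0⁴)/(8·47.0³·5.4) = 10.94 → N_a = 11
Actual rate k = Gd⁴/(8D³·11) = 5.37 N/mm
Working load F = kδ = 5.37·58 = 311.46 N
C = 47.0/5.0 = 9.4000; K_W = (4C−1)/(4C−4)+0.615/C = 1.1547
τ_max = K_W·8FD/(πd³) = 1.1547·298.21 = 344.35 MPa
τ_max > 311 MPa → exceeds allowable

(a) 11 coils; (b) NO, τ_max = 344 MPa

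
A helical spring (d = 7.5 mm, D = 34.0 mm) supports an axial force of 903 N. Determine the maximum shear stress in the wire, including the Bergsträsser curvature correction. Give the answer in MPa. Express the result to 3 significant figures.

247 MPa

Spring index C = D/d = 34.0/7.5 = 4.5333
K_B = (4C+2)/(4C−3) = 20.133/15.133 = 1.3304
τ₀ = 8FD/(πd³) = 8·903·34.0/(π·7.5³) = 245616/1325.4 = 185.32 MPa
τ_max = K·τ₀ = 1.3304 × 185.32 = 246.55 MPa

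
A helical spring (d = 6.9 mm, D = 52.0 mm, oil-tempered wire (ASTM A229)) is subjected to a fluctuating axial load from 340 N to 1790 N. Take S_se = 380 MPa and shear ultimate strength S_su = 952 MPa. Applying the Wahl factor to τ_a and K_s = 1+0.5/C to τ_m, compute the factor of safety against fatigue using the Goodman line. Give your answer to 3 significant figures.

C = D/d = 52.0/6.9 = 7.5362; K_W = (4C−1)/(4C−4)+0.615/C = 1.1964; K_s = 1+0.5/C = 1.0663
F_a = (F_max−F_min)/2 = 725 N; F_m = (F_max+F_min)/2 = 1065 N
τ_a = K_W·8F_aD/(πd³) = 1.1964 × 292.24 = 349.62 MPa
τ_m = K_s·8F_mD/(πd³) = 1.0663 × 429.29 = 457.77 MPa
Goodman: 1/n_f = τ_a/S_se + τ_m/S_su = 349.62/380 + 457.77/952 = 0.92005 + 0.48085 = 1.4009
n_f = 1/1.4009 = 0.7138

0.714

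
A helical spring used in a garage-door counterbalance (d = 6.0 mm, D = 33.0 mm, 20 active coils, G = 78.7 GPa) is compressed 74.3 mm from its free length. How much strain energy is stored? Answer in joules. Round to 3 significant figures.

k = Gd⁴/(8D³N_a) = (78.7×10³)(6.0⁴)/(8·33.0³·20) = 17.739 N/mm
U = ½kδ² = 0.5 × 17.739 × 74.3² = 48963 N·mm = 48.963 J

49.0 J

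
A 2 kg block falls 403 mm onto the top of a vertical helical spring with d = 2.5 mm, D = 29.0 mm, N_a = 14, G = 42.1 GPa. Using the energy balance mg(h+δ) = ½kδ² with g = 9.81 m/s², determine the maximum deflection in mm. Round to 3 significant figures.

k = Gd⁴/(8D³N_a) = (42.1×10³)(2.5⁴)/(8·29.0³·14) = 0.60205 N/mm
W = mg = 2 × 9.81 = 19.62 N
½kδ² − Wδ − Wh = 0 → δ = (W + √(W² + 2kWh))/k
δ = (19.62 + √(384.94 + 9520.6))/0.60205 = (19.62 + 99.527)/0.60205 = 197.9 mm

198 mm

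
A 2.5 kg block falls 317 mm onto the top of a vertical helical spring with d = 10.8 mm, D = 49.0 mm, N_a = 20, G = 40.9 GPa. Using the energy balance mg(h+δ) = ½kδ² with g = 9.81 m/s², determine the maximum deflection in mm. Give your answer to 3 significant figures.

23.8 mm

k = Gd⁴/(8D³N_a) = (40.9×10³)(10.8⁴)/(8·49.0³·20) = 29.56 N/mm
W = mg = 2.5 × 9.81 = 24.525 N
½kδ² − Wδ − Wh = 0 → δ = (W + √(W² + 2kWh))/k
δ = (24.525 + √(601.48 + 459630))/29.56 = (24.525 + 678.4)/29.56 = 23.779 mm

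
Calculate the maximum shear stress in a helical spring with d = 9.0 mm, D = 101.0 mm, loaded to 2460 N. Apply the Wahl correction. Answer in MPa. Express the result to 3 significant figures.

979 MPa

Spring index C = D/d = 101.0/9.0 = 11.2222
K_W = (4C−1)/(4C−4) + 0.615/C = 43.889/40.889 + 0.0548 = 1.1282
τ₀ = 8FD/(πd³) = 8·2460·101.0/(π·9.0³) = 1.98768e+06/2290.2 = 867.9 MPa
τ_max = K·τ₀ = 1.1282 × 867.9 = 979.14 MPa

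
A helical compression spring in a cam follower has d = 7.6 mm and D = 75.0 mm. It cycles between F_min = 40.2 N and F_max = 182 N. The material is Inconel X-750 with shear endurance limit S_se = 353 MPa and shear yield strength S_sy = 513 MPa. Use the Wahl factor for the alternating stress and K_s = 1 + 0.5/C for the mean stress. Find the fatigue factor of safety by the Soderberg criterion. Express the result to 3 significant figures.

C = D/d = 75.0/7.6 = 9.8684; K_W = (4C−1)/(4C−4)+0.615/C = 1.1469; K_s = 1+0.5/C = 1.0507
F_a = (F_max−F_min)/2 = 70.9 N; F_m = (F_max+F_min)/2 = 111.1 N
τ_a = K_W·8F_aD/(πd³) = 1.1469 × 30.847 = 35.378 MPa
τ_m = K_s·8F_mD/(πd³) = 1.0507 × 48.336 = 50.785 MPa
Soderberg: 1/n_f = τ_a/S_se + τ_m/S_sy = 35.378/353 + 50.785/513 = 0.10022 + 0.09900 = 0.19922
n_f = 1/0.19922 = 5.02

5.02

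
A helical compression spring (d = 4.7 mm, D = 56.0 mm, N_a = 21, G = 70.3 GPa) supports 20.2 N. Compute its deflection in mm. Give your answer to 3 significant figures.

17.4 mm

k = Gd⁴/(8D³N_a) = (70.3×10³)(4.7⁴)/(8·56.0³·21) = 1.1627 N/mm
δ = F/k = 20.2 / 1.1627 = 17.373 mm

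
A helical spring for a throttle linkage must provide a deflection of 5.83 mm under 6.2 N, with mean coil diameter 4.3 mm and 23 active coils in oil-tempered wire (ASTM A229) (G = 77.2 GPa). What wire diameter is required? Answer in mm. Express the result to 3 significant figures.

0.670 mm

Required rate k = F/δ = 6.2/5.83 = 1.0635 N/mm
d = (8D³N_a·k / G)^(1/4) = (8·4.3³·23·1.0635 / (77.2×10³))^0.25
  = (0.20153)^0.25 = 0.6700 mm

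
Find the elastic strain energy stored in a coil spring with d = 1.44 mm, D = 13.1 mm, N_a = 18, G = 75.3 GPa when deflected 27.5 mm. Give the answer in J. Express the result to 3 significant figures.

0.378 J

k = Gd⁴/(8D³N_a) = (75.3×10³)(1.44⁴)/(8·13.1³·18) = 1.0002 N/mm
U = ½kδ² = 0.5 × 1.0002 × 27.5² = 378.18 N·mm = 0.37818 J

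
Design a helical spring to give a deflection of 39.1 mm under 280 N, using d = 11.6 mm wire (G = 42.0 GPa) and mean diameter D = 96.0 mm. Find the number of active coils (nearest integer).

Required rate k = F/δ = 280/39.1 = 7.1611 N/mm
N_a = Gd⁴/(8D³k) = (42.0×10³ × 11.6⁴)/(8 × 96.0³ × 7.1611)
    = 7.60469e+08 / 5.06856e+07 = 15 → 15 coils

15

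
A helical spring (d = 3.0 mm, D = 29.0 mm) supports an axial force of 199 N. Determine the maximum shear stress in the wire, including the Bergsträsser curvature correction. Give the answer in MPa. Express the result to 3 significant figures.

621 MPa

Spring index C = D/d = 29.0/3.0 = 9.6667
K_B = (4C+2)/(4C−3) = 40.667/35.667 = 1.1402
τ₀ = 8FD/(πd³) = 8·199·29.0/(π·3.0³) = 46168/84.823 = 544.29 MPa
τ_max = K·τ₀ = 1.1402 × 544.29 = 620.59 MPa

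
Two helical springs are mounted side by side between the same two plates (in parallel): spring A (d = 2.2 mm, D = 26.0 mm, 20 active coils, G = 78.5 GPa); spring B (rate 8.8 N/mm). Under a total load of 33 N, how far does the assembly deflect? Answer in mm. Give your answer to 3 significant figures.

3.49 mm

k_A = Gd⁴/(8D³N_a) = (78.5×10³)(2.2⁴)/(8·26.0³·20) = 0.65391 N/mm
Parallel: k_eq = 0.65391 + 8.8 = 9.4539 N/mm
δ = F/k_eq = 33/9.4539 = 3.4906 mm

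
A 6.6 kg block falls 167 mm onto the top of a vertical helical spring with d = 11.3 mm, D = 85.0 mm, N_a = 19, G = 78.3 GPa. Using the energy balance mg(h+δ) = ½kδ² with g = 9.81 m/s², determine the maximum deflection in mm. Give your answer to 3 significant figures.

k = Gd⁴/(8D³N_a) = (78.3×10³)(11.3⁴)/(8·85.0³·19) = 13.677 N/mm
W = mg = 6.6 × 9.81 = 64.746 N
½kδ² − Wδ − Wh = 0 → δ = (W + √(W² + 2kWh))/k
δ = (64.746 + √(4192 + 295757))/13.677 = (64.746 + 547.68)/13.677 = 44.779 mm

44.8 mm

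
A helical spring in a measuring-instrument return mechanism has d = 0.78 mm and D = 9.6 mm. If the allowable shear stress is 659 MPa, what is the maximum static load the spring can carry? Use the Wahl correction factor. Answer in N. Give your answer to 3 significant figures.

11.5 N

C = D/d = 9.6/0.78 = 12.3077
K_W = (4C−1)/(4C−4) + 0.615/C = 48.231/45.231 + 0.0500 = 1.1163
τ_max = K·8FD/(πd³) → F_max = τ_allow·πd³/(8DK)
F_max = 659·π·0.78³/(8·9.6·1.1163) = 982.47/85.731 = 11.46 N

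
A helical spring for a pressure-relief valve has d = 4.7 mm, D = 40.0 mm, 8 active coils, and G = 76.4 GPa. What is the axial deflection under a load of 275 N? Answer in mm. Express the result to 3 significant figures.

30.2 mm

k = Gd⁴/(8D³N_a) = (76.4×10³)(4.7⁴)/(8·40.0³·8) = 9.1017 N/mm
δ = F/k = 275 / 9.1017 = 30.214 mm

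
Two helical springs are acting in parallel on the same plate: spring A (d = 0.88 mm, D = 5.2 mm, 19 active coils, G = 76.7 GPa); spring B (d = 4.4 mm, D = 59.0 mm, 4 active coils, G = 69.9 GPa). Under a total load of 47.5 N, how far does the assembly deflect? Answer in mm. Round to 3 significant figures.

k_A = Gd⁴/(8D³N_a) = (76.7×10³)(0.88⁴)/(8·5.2³·19) = 2.1521 N/mm
k_B = Gd⁴/(8D³N_a) = (69.9×10³)(4.4⁴)/(8·59.0³·4) = 3.9864 N/mm
Parallel: k_eq = 2.1521 + 3.9864 = 6.1386 N/mm
δ = F/k_eq = 47.5/6.1386 = 7.738 mm

7.74 mm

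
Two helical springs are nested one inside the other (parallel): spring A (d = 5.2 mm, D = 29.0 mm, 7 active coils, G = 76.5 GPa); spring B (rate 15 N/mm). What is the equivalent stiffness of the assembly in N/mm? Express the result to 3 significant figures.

k_A = Gd⁴/(8D³N_a) = (76.5×10³)(5.2⁴)/(8·29.0³·7) = 40.954 N/mm
Parallel: k_eq = 40.954 + 15 = 55.954 N/mm

56.0 N/mm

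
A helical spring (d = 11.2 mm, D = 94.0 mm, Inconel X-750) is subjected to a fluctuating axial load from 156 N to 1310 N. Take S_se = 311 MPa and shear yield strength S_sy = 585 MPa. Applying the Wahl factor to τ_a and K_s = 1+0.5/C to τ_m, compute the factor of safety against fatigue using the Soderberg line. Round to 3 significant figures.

1.67

C = D/d = 94.0/11.2 = 8.3929; K_W = (4C−1)/(4C−4)+0.615/C = 1.1747; K_s = 1+0.5/C = 1.0596
F_a = (F_max−F_min)/2 = 577 N; F_m = (F_max+F_min)/2 = 733 N
τ_a = K_W·8F_aD/(πd³) = 1.1747 × 98.308 = 115.49 MPa
τ_m = K_s·8F_mD/(πd³) = 1.0596 × 124.89 = 132.33 MPa
Soderberg: 1/n_f = τ_a/S_se + τ_m/S_sy = 115.49/311 + 132.33/585 = 0.37133 + 0.22620 = 0.59754
n_f = 1/0.59754 = 1.674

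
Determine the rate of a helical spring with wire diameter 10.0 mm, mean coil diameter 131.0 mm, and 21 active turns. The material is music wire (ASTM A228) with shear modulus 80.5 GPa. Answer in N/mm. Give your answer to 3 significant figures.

2.13 N/mm

k = Gd⁴/(8D³N_a) = (80.5×10³ × 10.0⁴) / (8 × 131.0³ × 21)
  = 8.05e+08 / 3.77679e+08 = 2.1314 N/mm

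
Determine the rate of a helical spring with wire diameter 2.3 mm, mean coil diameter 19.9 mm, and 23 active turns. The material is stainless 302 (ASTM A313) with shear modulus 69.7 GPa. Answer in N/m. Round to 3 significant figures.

1350 N/m

k = Gd⁴/(8D³N_a) = (69.7×10³ × 2.3⁴) / (8 × 19.9³ × 23)
  = 1.95049e+06 / 1.45003e+06 = 1.3451 N/mm = 1345.1 N/m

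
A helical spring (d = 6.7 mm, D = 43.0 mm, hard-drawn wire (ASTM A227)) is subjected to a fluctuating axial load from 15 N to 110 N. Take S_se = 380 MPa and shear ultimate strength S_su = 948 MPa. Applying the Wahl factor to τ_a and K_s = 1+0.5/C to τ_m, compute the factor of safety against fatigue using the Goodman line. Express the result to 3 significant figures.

12.2

C = D/d = 43.0/6.7 = 6.4179; K_W = (4C−1)/(4C−4)+0.615/C = 1.2343; K_s = 1+0.5/C = 1.0779
F_a = (F_max−F_min)/2 = 47.5 N; F_m = (F_max+F_min)/2 = 62.5 N
τ_a = K_W·8F_aD/(πd³) = 1.2343 × 17.293 = 21.344 MPa
τ_m = K_s·8F_mD/(πd³) = 1.0779 × 22.754 = 24.527 MPa
Goodman: 1/n_f = τ_a/S_se + τ_m/S_su = 21.344/380 + 24.527/948 = 0.05617 + 0.02587 = 0.082042
n_f = 1/0.082042 = 12.19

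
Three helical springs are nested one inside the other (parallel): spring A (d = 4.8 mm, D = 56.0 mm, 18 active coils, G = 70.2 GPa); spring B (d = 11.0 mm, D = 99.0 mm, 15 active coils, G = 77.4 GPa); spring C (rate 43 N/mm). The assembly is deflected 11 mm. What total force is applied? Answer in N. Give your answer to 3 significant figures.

k_A = Gd⁴/(8D³N_a) = (70.2×10³)(4.8⁴)/(8·56.0³·18) = 1.4736 N/mm
k_B = Gd⁴/(8D³N_a) = (77.4×10³)(11.0⁴)/(8·99.0³·15) = 9.7325 N/mm
Parallel: k_eq = 1.4736 + 9.7325 + 43 = 54.206 N/mm
F = k_eq·δ = 54.206·11 = 596.27 N

596 N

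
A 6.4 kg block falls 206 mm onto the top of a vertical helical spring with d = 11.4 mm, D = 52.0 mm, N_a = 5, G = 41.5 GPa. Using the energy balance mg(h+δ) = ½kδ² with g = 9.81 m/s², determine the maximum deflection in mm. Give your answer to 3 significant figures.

k = Gd⁴/(8D³N_a) = (41.5×10³)(11.4⁴)/(8·52.0³·5) = 124.62 N/mm
W = mg = 6.4 × 9.81 = 62.784 N
½kδ² − Wδ − Wh = 0 → δ = (W + √(W² + 2kWh))/k
δ = (62.784 + √(3941.8 + 3.22362e+06))/124.62 = (62.784 + 1796.5)/124.62 = 14.92 mm

14.9 mm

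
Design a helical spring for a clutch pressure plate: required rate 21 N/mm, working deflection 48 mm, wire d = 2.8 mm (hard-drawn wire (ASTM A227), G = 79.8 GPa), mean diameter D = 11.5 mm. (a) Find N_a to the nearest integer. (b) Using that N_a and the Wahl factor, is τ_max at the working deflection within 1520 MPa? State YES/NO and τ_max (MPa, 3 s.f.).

N_a = Gd⁴/(8D³k) = (79.8×10³)(2.8⁴)/(8·11.5³·21) = 19.2 → N_a = 19
Actual rate k = Gd⁴/(8D³·19) = 21.218 N/mm
Working load F = kδ = 21.218·48 = 1018.4 N
C = 11.5/2.8 = 4.1071; K_W = (4C−1)/(4C−4)+0.615/C = 1.3911
τ_max = K_W·8FD/(πd³) = 1.3911·1358.6 = 1890 MPa
τ_max > 1520 MPa → exceeds allowable

(a) 19 coils; (b) NO, τ_max = 1890 MPa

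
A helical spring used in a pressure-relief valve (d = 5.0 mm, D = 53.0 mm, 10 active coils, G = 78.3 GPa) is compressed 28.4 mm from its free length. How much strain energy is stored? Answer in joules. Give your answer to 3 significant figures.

k = Gd⁴/(8D³N_a) = (78.3×10³)(5.0⁴)/(8·53.0³·10) = 4.1089 N/mm
U = ½kδ² = 0.5 × 4.1089 × 28.4² = 1657 N·mm = 1.657 J

1.66 J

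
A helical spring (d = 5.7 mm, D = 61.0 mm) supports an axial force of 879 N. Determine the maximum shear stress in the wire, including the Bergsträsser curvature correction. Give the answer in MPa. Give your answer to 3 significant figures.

830 MPa

Spring index C = D/d = 61.0/5.7 = 10.7018
K_B = (4C+2)/(4C−3) = 44.807/39.807 = 1.1256
τ₀ = 8FD/(πd³) = 8·879·61.0/(π·5.7³) = 428952/581.8 = 737.28 MPa
τ_max = K·τ₀ = 1.1256 × 737.28 = 829.89 MPa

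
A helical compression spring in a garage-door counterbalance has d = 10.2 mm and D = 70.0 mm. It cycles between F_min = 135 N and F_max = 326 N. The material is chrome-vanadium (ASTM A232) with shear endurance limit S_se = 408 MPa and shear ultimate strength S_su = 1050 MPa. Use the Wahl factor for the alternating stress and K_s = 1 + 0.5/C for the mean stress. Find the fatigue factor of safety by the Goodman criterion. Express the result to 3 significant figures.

11.4

C = D/d = 70.0/10.2 = 6.8627; K_W = (4C−1)/(4C−4)+0.615/C = 1.2175; K_s = 1+0.5/C = 1.0729
F_a = (F_max−F_min)/2 = 95.5 N; F_m = (F_max+F_min)/2 = 230.5 N
τ_a = K_W·8F_aD/(πd³) = 1.2175 × 16.041 = 19.531 MPa
τ_m = K_s·8F_mD/(πd³) = 1.0729 × 38.718 = 41.538 MPa
Goodman: 1/n_f = τ_a/S_se + τ_m/S_su = 19.531/408 + 41.538/1050 = 0.04787 + 0.03956 = 0.087431
n_f = 1/0.087431 = 11.44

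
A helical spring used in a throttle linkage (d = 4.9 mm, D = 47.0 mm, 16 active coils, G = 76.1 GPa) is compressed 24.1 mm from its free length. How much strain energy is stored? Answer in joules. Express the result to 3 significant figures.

0.959 J

k = Gd⁴/(8D³N_a) = (76.1×10³)(4.9⁴)/(8·47.0³·16) = 3.3012 N/mm
U = ½kδ² = 0.5 × 3.3012 × 24.1² = 958.67 N·mm = 0.95867 J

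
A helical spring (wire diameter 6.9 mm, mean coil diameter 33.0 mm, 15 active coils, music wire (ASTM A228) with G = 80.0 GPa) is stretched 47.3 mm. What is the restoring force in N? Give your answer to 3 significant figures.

k = Gd⁴/(8D³N_a) = (80.0×10³)(6.9⁴)/(8·33.0³·15) = 42.05 N/mm
F = k·δ = 42.05 × 47.3 = 1989 N

1990 N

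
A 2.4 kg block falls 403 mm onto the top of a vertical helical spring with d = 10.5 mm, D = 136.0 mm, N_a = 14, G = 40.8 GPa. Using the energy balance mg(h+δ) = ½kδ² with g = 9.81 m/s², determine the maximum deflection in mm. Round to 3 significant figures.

118 mm

k = Gd⁴/(8D³N_a) = (40.8×10³)(10.5⁴)/(8·136.0³·14) = 1.7603 N/mm
W = mg = 2.4 × 9.81 = 23.544 N
½kδ² − Wδ − Wh = 0 → δ = (W + √(W² + 2kWh))/k
δ = (23.544 + √(554.32 + 33404))/1.7603 = (23.544 + 184.28)/1.7603 = 118.06 mm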